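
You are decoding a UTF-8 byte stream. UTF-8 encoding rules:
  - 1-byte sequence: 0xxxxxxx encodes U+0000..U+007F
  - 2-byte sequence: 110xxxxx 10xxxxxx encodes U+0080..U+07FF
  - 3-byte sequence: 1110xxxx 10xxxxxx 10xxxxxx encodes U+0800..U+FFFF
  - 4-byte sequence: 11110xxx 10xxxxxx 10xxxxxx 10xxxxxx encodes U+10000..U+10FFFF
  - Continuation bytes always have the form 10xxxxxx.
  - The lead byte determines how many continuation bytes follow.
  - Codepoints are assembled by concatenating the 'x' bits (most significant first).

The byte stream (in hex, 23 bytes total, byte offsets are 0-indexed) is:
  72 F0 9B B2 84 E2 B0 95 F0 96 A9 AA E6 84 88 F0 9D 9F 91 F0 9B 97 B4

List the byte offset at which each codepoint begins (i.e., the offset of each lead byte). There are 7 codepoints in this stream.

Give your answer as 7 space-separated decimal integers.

Answer: 0 1 5 8 12 15 19

Derivation:
Byte[0]=72: 1-byte ASCII. cp=U+0072
Byte[1]=F0: 4-byte lead, need 3 cont bytes. acc=0x0
Byte[2]=9B: continuation. acc=(acc<<6)|0x1B=0x1B
Byte[3]=B2: continuation. acc=(acc<<6)|0x32=0x6F2
Byte[4]=84: continuation. acc=(acc<<6)|0x04=0x1BC84
Completed: cp=U+1BC84 (starts at byte 1)
Byte[5]=E2: 3-byte lead, need 2 cont bytes. acc=0x2
Byte[6]=B0: continuation. acc=(acc<<6)|0x30=0xB0
Byte[7]=95: continuation. acc=(acc<<6)|0x15=0x2C15
Completed: cp=U+2C15 (starts at byte 5)
Byte[8]=F0: 4-byte lead, need 3 cont bytes. acc=0x0
Byte[9]=96: continuation. acc=(acc<<6)|0x16=0x16
Byte[10]=A9: continuation. acc=(acc<<6)|0x29=0x5A9
Byte[11]=AA: continuation. acc=(acc<<6)|0x2A=0x16A6A
Completed: cp=U+16A6A (starts at byte 8)
Byte[12]=E6: 3-byte lead, need 2 cont bytes. acc=0x6
Byte[13]=84: continuation. acc=(acc<<6)|0x04=0x184
Byte[14]=88: continuation. acc=(acc<<6)|0x08=0x6108
Completed: cp=U+6108 (starts at byte 12)
Byte[15]=F0: 4-byte lead, need 3 cont bytes. acc=0x0
Byte[16]=9D: continuation. acc=(acc<<6)|0x1D=0x1D
Byte[17]=9F: continuation. acc=(acc<<6)|0x1F=0x75F
Byte[18]=91: continuation. acc=(acc<<6)|0x11=0x1D7D1
Completed: cp=U+1D7D1 (starts at byte 15)
Byte[19]=F0: 4-byte lead, need 3 cont bytes. acc=0x0
Byte[20]=9B: continuation. acc=(acc<<6)|0x1B=0x1B
Byte[21]=97: continuation. acc=(acc<<6)|0x17=0x6D7
Byte[22]=B4: continuation. acc=(acc<<6)|0x34=0x1B5F4
Completed: cp=U+1B5F4 (starts at byte 19)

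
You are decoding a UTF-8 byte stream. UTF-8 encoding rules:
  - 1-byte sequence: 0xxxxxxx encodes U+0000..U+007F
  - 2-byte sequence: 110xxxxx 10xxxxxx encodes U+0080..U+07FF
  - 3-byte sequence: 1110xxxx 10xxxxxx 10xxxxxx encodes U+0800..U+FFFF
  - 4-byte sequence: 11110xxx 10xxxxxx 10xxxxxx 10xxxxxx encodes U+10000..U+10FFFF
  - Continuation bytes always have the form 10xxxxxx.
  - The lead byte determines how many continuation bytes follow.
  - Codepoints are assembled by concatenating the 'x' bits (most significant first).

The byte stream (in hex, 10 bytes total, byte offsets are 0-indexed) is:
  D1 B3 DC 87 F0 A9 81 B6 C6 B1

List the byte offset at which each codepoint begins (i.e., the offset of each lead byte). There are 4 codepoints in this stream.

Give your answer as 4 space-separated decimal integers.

Answer: 0 2 4 8

Derivation:
Byte[0]=D1: 2-byte lead, need 1 cont bytes. acc=0x11
Byte[1]=B3: continuation. acc=(acc<<6)|0x33=0x473
Completed: cp=U+0473 (starts at byte 0)
Byte[2]=DC: 2-byte lead, need 1 cont bytes. acc=0x1C
Byte[3]=87: continuation. acc=(acc<<6)|0x07=0x707
Completed: cp=U+0707 (starts at byte 2)
Byte[4]=F0: 4-byte lead, need 3 cont bytes. acc=0x0
Byte[5]=A9: continuation. acc=(acc<<6)|0x29=0x29
Byte[6]=81: continuation. acc=(acc<<6)|0x01=0xA41
Byte[7]=B6: continuation. acc=(acc<<6)|0x36=0x29076
Completed: cp=U+29076 (starts at byte 4)
Byte[8]=C6: 2-byte lead, need 1 cont bytes. acc=0x6
Byte[9]=B1: continuation. acc=(acc<<6)|0x31=0x1B1
Completed: cp=U+01B1 (starts at byte 8)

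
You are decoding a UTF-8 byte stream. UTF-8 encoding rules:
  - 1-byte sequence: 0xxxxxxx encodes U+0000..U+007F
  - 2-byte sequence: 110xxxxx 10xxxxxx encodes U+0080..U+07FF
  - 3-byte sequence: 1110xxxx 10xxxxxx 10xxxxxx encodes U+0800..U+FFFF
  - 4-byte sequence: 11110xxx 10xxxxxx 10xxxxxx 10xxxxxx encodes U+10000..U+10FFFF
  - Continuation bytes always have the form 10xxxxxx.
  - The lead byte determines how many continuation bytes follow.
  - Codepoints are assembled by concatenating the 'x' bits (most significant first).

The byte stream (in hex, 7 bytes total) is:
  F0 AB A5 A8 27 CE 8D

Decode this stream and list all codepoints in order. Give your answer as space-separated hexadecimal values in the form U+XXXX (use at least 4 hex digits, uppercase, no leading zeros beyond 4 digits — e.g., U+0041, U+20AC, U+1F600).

Byte[0]=F0: 4-byte lead, need 3 cont bytes. acc=0x0
Byte[1]=AB: continuation. acc=(acc<<6)|0x2B=0x2B
Byte[2]=A5: continuation. acc=(acc<<6)|0x25=0xAE5
Byte[3]=A8: continuation. acc=(acc<<6)|0x28=0x2B968
Completed: cp=U+2B968 (starts at byte 0)
Byte[4]=27: 1-byte ASCII. cp=U+0027
Byte[5]=CE: 2-byte lead, need 1 cont bytes. acc=0xE
Byte[6]=8D: continuation. acc=(acc<<6)|0x0D=0x38D
Completed: cp=U+038D (starts at byte 5)

Answer: U+2B968 U+0027 U+038D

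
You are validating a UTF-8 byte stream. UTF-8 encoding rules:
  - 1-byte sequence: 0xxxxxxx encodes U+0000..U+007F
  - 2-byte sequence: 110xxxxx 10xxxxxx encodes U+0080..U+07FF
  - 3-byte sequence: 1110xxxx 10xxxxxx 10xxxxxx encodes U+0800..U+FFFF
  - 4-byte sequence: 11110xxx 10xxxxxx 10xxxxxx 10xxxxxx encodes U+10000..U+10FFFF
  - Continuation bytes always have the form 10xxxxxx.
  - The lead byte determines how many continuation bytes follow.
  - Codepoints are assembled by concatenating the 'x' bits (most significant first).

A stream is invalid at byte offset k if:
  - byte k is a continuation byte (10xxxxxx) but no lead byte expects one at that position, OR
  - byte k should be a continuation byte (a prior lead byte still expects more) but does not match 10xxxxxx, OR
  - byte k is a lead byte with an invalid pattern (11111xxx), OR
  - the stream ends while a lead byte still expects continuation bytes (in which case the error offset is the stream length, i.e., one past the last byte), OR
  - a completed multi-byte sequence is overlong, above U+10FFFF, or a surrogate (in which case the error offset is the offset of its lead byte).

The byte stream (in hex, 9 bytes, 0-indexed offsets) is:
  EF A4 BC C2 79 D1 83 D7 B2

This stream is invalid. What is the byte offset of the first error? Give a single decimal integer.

Answer: 4

Derivation:
Byte[0]=EF: 3-byte lead, need 2 cont bytes. acc=0xF
Byte[1]=A4: continuation. acc=(acc<<6)|0x24=0x3E4
Byte[2]=BC: continuation. acc=(acc<<6)|0x3C=0xF93C
Completed: cp=U+F93C (starts at byte 0)
Byte[3]=C2: 2-byte lead, need 1 cont bytes. acc=0x2
Byte[4]=79: expected 10xxxxxx continuation. INVALID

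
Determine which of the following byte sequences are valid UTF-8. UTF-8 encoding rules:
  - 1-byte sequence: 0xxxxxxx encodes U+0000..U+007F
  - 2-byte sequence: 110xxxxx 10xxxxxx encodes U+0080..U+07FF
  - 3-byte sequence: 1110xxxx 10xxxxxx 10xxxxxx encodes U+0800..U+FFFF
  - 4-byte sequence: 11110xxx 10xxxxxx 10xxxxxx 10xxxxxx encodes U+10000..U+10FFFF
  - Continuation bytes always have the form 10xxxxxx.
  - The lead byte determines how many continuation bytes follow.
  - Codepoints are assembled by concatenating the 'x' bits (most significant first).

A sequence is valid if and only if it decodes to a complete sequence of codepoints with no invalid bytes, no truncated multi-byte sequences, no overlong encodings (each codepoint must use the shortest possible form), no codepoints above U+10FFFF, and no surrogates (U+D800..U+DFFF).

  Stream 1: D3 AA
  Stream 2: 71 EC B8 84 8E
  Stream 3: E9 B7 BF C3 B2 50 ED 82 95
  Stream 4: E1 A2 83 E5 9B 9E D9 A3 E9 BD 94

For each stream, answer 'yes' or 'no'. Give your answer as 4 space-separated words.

Stream 1: decodes cleanly. VALID
Stream 2: error at byte offset 4. INVALID
Stream 3: decodes cleanly. VALID
Stream 4: decodes cleanly. VALID

Answer: yes no yes yes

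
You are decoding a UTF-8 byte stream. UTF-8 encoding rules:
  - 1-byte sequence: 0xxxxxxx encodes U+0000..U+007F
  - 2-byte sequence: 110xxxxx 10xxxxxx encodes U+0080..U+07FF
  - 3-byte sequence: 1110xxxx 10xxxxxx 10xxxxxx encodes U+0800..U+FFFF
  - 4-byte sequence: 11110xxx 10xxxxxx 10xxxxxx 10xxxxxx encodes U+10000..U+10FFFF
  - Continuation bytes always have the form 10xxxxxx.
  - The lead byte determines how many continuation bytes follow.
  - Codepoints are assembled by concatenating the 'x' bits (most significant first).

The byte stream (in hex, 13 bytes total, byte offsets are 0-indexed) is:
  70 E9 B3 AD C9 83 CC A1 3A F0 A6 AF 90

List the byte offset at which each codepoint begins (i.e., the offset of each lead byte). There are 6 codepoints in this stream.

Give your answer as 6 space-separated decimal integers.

Byte[0]=70: 1-byte ASCII. cp=U+0070
Byte[1]=E9: 3-byte lead, need 2 cont bytes. acc=0x9
Byte[2]=B3: continuation. acc=(acc<<6)|0x33=0x273
Byte[3]=AD: continuation. acc=(acc<<6)|0x2D=0x9CED
Completed: cp=U+9CED (starts at byte 1)
Byte[4]=C9: 2-byte lead, need 1 cont bytes. acc=0x9
Byte[5]=83: continuation. acc=(acc<<6)|0x03=0x243
Completed: cp=U+0243 (starts at byte 4)
Byte[6]=CC: 2-byte lead, need 1 cont bytes. acc=0xC
Byte[7]=A1: continuation. acc=(acc<<6)|0x21=0x321
Completed: cp=U+0321 (starts at byte 6)
Byte[8]=3A: 1-byte ASCII. cp=U+003A
Byte[9]=F0: 4-byte lead, need 3 cont bytes. acc=0x0
Byte[10]=A6: continuation. acc=(acc<<6)|0x26=0x26
Byte[11]=AF: continuation. acc=(acc<<6)|0x2F=0x9AF
Byte[12]=90: continuation. acc=(acc<<6)|0x10=0x26BD0
Completed: cp=U+26BD0 (starts at byte 9)

Answer: 0 1 4 6 8 9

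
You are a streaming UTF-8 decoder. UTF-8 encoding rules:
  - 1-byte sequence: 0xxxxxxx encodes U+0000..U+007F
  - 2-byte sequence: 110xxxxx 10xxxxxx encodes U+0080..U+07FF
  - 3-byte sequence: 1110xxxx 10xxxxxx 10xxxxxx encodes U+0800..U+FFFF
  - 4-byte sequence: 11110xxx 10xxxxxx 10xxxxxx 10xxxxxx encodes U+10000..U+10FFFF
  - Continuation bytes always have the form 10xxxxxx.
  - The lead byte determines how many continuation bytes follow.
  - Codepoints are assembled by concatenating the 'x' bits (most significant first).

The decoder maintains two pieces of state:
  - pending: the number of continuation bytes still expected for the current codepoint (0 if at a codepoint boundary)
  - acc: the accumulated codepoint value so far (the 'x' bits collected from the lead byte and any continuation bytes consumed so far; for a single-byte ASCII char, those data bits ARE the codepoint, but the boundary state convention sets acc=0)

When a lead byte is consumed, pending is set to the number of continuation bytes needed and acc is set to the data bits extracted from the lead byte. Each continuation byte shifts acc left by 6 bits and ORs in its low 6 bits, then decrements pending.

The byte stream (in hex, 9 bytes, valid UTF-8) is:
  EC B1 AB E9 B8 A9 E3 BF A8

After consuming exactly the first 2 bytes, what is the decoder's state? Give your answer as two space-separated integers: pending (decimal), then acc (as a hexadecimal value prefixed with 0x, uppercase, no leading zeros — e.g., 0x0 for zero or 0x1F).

Byte[0]=EC: 3-byte lead. pending=2, acc=0xC
Byte[1]=B1: continuation. acc=(acc<<6)|0x31=0x331, pending=1

Answer: 1 0x331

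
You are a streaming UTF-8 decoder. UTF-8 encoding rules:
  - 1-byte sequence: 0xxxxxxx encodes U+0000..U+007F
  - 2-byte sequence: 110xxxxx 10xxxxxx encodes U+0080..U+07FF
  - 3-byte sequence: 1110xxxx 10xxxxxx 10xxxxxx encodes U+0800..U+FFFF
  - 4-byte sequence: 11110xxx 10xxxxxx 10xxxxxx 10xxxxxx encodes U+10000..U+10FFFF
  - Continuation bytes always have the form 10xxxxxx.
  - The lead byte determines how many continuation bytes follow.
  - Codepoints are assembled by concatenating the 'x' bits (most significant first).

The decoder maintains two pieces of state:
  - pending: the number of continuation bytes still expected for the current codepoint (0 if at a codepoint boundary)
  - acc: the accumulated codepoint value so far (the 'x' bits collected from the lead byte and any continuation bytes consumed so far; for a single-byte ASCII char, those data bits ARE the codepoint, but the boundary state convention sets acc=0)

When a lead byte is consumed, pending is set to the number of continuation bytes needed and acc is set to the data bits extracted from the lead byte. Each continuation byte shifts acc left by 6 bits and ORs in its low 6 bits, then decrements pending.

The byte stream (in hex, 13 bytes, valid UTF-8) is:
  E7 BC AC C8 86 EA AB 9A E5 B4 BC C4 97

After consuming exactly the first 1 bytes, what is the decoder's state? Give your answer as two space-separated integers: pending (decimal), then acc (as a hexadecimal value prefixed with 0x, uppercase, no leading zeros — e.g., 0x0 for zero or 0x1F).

Byte[0]=E7: 3-byte lead. pending=2, acc=0x7

Answer: 2 0x7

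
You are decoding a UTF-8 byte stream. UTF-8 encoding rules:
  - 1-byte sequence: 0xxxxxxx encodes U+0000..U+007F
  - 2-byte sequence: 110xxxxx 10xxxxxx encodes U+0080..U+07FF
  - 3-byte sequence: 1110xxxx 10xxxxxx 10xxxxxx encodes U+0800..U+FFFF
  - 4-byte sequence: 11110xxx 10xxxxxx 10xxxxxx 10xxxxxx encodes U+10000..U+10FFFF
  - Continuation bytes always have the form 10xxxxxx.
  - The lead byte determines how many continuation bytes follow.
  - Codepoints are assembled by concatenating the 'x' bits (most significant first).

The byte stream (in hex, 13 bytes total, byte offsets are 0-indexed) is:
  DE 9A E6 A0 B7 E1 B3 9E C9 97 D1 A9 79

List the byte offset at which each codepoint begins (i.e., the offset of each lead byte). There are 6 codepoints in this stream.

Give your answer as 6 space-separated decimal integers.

Answer: 0 2 5 8 10 12

Derivation:
Byte[0]=DE: 2-byte lead, need 1 cont bytes. acc=0x1E
Byte[1]=9A: continuation. acc=(acc<<6)|0x1A=0x79A
Completed: cp=U+079A (starts at byte 0)
Byte[2]=E6: 3-byte lead, need 2 cont bytes. acc=0x6
Byte[3]=A0: continuation. acc=(acc<<6)|0x20=0x1A0
Byte[4]=B7: continuation. acc=(acc<<6)|0x37=0x6837
Completed: cp=U+6837 (starts at byte 2)
Byte[5]=E1: 3-byte lead, need 2 cont bytes. acc=0x1
Byte[6]=B3: continuation. acc=(acc<<6)|0x33=0x73
Byte[7]=9E: continuation. acc=(acc<<6)|0x1E=0x1CDE
Completed: cp=U+1CDE (starts at byte 5)
Byte[8]=C9: 2-byte lead, need 1 cont bytes. acc=0x9
Byte[9]=97: continuation. acc=(acc<<6)|0x17=0x257
Completed: cp=U+0257 (starts at byte 8)
Byte[10]=D1: 2-byte lead, need 1 cont bytes. acc=0x11
Byte[11]=A9: continuation. acc=(acc<<6)|0x29=0x469
Completed: cp=U+0469 (starts at byte 10)
Byte[12]=79: 1-byte ASCII. cp=U+0079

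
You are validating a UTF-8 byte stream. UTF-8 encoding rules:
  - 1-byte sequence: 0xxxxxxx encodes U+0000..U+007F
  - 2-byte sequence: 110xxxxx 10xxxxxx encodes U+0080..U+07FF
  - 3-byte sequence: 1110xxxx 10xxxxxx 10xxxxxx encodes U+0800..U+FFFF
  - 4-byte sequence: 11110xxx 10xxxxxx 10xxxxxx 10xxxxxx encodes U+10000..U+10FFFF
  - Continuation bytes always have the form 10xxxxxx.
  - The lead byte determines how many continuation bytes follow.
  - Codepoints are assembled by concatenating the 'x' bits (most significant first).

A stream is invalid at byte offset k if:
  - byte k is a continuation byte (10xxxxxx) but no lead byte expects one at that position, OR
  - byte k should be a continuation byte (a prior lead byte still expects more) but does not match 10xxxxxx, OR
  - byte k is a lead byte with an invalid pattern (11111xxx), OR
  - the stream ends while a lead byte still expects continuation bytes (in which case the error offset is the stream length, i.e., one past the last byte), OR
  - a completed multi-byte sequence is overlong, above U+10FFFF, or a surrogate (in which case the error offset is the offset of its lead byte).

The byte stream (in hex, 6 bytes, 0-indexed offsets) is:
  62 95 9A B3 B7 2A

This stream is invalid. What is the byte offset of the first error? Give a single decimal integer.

Byte[0]=62: 1-byte ASCII. cp=U+0062
Byte[1]=95: INVALID lead byte (not 0xxx/110x/1110/11110)

Answer: 1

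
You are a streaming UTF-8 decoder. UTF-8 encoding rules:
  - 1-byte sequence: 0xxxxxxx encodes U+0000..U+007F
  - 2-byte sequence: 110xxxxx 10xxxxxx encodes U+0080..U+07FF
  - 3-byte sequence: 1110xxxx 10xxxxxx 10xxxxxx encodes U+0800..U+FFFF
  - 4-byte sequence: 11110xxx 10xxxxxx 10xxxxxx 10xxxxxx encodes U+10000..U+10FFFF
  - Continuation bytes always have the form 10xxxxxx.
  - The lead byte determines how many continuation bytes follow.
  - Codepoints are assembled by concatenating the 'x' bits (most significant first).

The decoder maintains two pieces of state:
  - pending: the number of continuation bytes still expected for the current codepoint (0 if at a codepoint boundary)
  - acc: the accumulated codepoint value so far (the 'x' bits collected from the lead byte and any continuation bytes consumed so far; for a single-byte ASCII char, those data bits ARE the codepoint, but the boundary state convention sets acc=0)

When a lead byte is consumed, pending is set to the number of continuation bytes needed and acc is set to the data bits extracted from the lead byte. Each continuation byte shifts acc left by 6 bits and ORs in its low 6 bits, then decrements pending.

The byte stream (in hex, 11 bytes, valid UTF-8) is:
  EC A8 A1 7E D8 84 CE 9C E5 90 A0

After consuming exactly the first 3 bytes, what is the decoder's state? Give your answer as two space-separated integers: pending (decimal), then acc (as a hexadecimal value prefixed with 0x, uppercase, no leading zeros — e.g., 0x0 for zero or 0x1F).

Answer: 0 0xCA21

Derivation:
Byte[0]=EC: 3-byte lead. pending=2, acc=0xC
Byte[1]=A8: continuation. acc=(acc<<6)|0x28=0x328, pending=1
Byte[2]=A1: continuation. acc=(acc<<6)|0x21=0xCA21, pending=0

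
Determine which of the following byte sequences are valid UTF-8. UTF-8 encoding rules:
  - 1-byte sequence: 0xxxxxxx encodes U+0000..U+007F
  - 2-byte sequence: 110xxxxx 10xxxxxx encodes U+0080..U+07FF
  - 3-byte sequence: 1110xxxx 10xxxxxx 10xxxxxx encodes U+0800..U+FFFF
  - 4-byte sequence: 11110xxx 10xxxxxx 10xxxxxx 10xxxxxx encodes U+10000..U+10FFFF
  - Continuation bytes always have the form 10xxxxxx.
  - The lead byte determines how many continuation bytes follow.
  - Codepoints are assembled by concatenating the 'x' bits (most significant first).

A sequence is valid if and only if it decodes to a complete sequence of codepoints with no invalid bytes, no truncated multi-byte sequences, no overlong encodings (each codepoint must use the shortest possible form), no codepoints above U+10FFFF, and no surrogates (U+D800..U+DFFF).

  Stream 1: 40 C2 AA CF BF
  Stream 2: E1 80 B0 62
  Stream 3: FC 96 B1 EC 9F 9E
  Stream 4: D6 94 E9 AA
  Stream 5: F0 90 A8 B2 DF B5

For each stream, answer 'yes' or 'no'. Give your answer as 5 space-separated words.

Stream 1: decodes cleanly. VALID
Stream 2: decodes cleanly. VALID
Stream 3: error at byte offset 0. INVALID
Stream 4: error at byte offset 4. INVALID
Stream 5: decodes cleanly. VALID

Answer: yes yes no no yes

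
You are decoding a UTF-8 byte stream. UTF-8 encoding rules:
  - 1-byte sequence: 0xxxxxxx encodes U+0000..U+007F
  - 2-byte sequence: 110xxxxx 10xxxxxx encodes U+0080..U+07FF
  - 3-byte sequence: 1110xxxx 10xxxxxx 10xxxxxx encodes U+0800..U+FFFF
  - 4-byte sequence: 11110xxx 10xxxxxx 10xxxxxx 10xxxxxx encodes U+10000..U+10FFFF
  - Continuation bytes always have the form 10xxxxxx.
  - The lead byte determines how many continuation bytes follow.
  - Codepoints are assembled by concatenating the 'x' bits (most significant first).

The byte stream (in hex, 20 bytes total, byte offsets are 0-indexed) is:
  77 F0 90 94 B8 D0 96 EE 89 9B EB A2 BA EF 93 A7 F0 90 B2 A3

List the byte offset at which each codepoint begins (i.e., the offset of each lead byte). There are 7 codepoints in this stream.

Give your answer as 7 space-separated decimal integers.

Byte[0]=77: 1-byte ASCII. cp=U+0077
Byte[1]=F0: 4-byte lead, need 3 cont bytes. acc=0x0
Byte[2]=90: continuation. acc=(acc<<6)|0x10=0x10
Byte[3]=94: continuation. acc=(acc<<6)|0x14=0x414
Byte[4]=B8: continuation. acc=(acc<<6)|0x38=0x10538
Completed: cp=U+10538 (starts at byte 1)
Byte[5]=D0: 2-byte lead, need 1 cont bytes. acc=0x10
Byte[6]=96: continuation. acc=(acc<<6)|0x16=0x416
Completed: cp=U+0416 (starts at byte 5)
Byte[7]=EE: 3-byte lead, need 2 cont bytes. acc=0xE
Byte[8]=89: continuation. acc=(acc<<6)|0x09=0x389
Byte[9]=9B: continuation. acc=(acc<<6)|0x1B=0xE25B
Completed: cp=U+E25B (starts at byte 7)
Byte[10]=EB: 3-byte lead, need 2 cont bytes. acc=0xB
Byte[11]=A2: continuation. acc=(acc<<6)|0x22=0x2E2
Byte[12]=BA: continuation. acc=(acc<<6)|0x3A=0xB8BA
Completed: cp=U+B8BA (starts at byte 10)
Byte[13]=EF: 3-byte lead, need 2 cont bytes. acc=0xF
Byte[14]=93: continuation. acc=(acc<<6)|0x13=0x3D3
Byte[15]=A7: continuation. acc=(acc<<6)|0x27=0xF4E7
Completed: cp=U+F4E7 (starts at byte 13)
Byte[16]=F0: 4-byte lead, need 3 cont bytes. acc=0x0
Byte[17]=90: continuation. acc=(acc<<6)|0x10=0x10
Byte[18]=B2: continuation. acc=(acc<<6)|0x32=0x432
Byte[19]=A3: continuation. acc=(acc<<6)|0x23=0x10CA3
Completed: cp=U+10CA3 (starts at byte 16)

Answer: 0 1 5 7 10 13 16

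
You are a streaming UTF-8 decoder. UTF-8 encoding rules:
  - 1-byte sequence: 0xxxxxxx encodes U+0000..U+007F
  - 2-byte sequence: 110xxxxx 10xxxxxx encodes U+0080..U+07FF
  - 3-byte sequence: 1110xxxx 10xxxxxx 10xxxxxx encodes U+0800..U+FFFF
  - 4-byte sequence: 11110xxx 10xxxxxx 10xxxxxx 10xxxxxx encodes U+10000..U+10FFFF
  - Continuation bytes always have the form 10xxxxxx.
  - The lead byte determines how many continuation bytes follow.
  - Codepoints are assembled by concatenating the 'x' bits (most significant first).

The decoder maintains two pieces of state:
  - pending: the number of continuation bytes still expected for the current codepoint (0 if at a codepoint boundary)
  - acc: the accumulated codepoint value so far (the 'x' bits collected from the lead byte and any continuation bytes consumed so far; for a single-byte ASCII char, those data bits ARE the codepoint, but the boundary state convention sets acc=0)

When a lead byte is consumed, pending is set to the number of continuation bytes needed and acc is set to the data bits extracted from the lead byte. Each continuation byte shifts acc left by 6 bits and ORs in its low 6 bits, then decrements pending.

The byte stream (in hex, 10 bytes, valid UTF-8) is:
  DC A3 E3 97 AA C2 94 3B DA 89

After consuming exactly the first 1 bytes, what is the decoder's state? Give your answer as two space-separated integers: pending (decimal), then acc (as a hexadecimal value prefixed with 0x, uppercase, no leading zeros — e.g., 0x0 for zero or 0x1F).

Byte[0]=DC: 2-byte lead. pending=1, acc=0x1C

Answer: 1 0x1C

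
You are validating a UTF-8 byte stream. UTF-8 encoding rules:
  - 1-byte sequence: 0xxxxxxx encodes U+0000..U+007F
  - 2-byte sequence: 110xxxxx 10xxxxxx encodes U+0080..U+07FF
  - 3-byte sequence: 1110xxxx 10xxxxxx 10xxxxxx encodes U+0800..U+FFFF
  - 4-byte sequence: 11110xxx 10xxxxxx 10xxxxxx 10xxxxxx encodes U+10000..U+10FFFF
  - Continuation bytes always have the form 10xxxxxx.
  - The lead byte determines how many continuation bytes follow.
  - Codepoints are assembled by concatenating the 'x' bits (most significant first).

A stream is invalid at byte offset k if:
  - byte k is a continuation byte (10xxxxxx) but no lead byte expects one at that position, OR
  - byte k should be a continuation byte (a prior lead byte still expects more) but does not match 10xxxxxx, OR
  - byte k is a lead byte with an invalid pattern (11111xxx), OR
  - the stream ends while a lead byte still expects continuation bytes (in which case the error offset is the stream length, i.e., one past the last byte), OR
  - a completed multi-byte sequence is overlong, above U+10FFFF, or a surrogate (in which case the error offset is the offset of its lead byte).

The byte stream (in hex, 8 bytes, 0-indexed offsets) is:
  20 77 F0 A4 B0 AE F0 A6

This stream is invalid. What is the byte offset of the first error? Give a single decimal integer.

Byte[0]=20: 1-byte ASCII. cp=U+0020
Byte[1]=77: 1-byte ASCII. cp=U+0077
Byte[2]=F0: 4-byte lead, need 3 cont bytes. acc=0x0
Byte[3]=A4: continuation. acc=(acc<<6)|0x24=0x24
Byte[4]=B0: continuation. acc=(acc<<6)|0x30=0x930
Byte[5]=AE: continuation. acc=(acc<<6)|0x2E=0x24C2E
Completed: cp=U+24C2E (starts at byte 2)
Byte[6]=F0: 4-byte lead, need 3 cont bytes. acc=0x0
Byte[7]=A6: continuation. acc=(acc<<6)|0x26=0x26
Byte[8]: stream ended, expected continuation. INVALID

Answer: 8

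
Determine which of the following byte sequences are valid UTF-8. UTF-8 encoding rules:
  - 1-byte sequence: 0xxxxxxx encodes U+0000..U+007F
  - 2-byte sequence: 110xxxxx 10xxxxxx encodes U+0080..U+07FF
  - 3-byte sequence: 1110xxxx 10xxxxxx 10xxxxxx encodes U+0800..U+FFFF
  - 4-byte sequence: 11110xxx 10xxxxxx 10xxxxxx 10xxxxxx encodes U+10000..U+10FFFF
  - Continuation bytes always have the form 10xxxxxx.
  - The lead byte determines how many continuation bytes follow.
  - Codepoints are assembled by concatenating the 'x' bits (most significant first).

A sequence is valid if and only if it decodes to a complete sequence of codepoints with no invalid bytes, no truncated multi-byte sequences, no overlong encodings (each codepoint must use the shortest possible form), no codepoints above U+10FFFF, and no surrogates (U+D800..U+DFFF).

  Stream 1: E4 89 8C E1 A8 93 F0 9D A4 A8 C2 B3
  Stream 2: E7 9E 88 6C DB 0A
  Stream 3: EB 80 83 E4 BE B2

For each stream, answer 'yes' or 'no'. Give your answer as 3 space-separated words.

Stream 1: decodes cleanly. VALID
Stream 2: error at byte offset 5. INVALID
Stream 3: decodes cleanly. VALID

Answer: yes no yes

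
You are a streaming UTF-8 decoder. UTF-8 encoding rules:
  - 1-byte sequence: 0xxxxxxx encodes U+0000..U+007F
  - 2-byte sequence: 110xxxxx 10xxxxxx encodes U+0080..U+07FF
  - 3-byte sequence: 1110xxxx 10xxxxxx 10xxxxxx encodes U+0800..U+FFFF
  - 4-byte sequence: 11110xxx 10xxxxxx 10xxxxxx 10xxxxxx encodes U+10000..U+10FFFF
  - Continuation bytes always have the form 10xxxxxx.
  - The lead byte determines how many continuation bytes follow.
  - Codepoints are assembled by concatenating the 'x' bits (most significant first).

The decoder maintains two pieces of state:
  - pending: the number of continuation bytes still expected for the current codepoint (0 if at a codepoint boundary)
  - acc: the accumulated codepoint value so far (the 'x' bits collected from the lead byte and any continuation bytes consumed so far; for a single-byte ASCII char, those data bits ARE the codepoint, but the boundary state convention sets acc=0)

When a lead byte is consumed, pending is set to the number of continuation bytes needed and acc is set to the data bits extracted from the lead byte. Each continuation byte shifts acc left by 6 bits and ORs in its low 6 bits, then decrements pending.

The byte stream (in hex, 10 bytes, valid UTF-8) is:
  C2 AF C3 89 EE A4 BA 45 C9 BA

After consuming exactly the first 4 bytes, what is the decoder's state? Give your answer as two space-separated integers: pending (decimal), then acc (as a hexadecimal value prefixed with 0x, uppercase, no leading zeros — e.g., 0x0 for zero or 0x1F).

Answer: 0 0xC9

Derivation:
Byte[0]=C2: 2-byte lead. pending=1, acc=0x2
Byte[1]=AF: continuation. acc=(acc<<6)|0x2F=0xAF, pending=0
Byte[2]=C3: 2-byte lead. pending=1, acc=0x3
Byte[3]=89: continuation. acc=(acc<<6)|0x09=0xC9, pending=0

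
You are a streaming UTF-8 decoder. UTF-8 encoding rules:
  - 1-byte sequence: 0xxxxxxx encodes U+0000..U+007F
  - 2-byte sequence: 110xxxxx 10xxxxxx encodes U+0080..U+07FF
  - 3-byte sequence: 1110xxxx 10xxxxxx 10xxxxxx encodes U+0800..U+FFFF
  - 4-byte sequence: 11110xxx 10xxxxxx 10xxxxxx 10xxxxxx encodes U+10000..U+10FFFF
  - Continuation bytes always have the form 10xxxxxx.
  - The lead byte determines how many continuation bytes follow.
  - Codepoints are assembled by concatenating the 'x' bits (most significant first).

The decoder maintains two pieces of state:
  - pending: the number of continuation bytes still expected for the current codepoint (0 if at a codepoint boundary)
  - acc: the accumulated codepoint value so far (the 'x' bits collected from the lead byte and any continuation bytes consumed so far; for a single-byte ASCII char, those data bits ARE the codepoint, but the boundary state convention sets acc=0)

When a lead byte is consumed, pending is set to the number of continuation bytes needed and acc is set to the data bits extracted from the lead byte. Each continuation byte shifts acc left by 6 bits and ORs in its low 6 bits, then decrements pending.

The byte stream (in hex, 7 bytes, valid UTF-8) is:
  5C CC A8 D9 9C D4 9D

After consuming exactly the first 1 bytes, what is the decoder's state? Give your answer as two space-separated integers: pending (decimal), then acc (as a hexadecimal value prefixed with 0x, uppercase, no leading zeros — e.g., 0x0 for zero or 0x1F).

Answer: 0 0x0

Derivation:
Byte[0]=5C: 1-byte. pending=0, acc=0x0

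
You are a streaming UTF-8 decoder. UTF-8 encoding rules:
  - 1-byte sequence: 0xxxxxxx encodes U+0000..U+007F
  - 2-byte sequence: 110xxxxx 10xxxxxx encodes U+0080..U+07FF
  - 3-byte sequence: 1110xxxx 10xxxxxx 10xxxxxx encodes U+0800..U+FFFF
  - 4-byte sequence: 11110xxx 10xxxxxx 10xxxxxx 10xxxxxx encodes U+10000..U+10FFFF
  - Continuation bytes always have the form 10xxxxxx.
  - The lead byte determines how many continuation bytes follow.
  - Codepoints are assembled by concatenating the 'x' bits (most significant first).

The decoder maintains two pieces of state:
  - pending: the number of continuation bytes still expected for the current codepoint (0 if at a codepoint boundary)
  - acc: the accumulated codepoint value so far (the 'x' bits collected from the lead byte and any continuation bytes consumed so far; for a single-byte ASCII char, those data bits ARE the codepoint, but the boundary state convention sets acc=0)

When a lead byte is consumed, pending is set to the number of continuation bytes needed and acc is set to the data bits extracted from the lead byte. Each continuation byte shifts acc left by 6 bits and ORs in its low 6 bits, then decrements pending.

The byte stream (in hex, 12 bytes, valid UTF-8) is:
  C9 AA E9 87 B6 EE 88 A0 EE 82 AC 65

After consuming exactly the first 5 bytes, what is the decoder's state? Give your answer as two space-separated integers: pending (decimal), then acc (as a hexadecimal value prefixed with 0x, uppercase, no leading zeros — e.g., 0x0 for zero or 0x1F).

Answer: 0 0x91F6

Derivation:
Byte[0]=C9: 2-byte lead. pending=1, acc=0x9
Byte[1]=AA: continuation. acc=(acc<<6)|0x2A=0x26A, pending=0
Byte[2]=E9: 3-byte lead. pending=2, acc=0x9
Byte[3]=87: continuation. acc=(acc<<6)|0x07=0x247, pending=1
Byte[4]=B6: continuation. acc=(acc<<6)|0x36=0x91F6, pending=0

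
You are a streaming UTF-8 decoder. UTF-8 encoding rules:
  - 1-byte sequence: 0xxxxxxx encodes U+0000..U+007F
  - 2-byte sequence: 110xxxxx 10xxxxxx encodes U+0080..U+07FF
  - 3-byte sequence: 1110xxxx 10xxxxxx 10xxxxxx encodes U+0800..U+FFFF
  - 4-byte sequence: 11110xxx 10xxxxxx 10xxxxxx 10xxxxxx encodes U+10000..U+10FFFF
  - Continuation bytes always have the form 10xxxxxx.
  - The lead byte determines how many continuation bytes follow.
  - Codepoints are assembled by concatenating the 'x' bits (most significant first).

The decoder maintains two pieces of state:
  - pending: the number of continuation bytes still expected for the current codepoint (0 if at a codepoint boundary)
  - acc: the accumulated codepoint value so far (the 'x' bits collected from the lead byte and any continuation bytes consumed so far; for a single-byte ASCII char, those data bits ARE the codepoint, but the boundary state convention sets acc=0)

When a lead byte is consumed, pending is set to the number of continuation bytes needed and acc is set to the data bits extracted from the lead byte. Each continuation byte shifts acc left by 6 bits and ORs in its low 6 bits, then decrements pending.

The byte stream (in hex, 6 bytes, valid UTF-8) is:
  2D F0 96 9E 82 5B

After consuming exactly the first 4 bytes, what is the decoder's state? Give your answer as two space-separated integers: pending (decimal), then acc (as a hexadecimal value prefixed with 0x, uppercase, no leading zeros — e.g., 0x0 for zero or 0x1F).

Byte[0]=2D: 1-byte. pending=0, acc=0x0
Byte[1]=F0: 4-byte lead. pending=3, acc=0x0
Byte[2]=96: continuation. acc=(acc<<6)|0x16=0x16, pending=2
Byte[3]=9E: continuation. acc=(acc<<6)|0x1E=0x59E, pending=1

Answer: 1 0x59E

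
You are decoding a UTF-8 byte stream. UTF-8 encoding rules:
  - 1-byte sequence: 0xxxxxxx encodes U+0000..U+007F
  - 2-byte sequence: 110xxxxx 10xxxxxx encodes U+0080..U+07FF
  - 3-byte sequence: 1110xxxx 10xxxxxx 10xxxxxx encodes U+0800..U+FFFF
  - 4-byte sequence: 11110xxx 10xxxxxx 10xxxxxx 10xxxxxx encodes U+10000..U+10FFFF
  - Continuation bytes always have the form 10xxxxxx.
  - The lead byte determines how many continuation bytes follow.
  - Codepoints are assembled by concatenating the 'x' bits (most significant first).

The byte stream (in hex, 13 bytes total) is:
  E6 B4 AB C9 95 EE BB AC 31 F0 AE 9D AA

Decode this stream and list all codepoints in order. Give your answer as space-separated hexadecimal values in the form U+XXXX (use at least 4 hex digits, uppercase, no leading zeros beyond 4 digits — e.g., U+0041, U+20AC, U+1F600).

Byte[0]=E6: 3-byte lead, need 2 cont bytes. acc=0x6
Byte[1]=B4: continuation. acc=(acc<<6)|0x34=0x1B4
Byte[2]=AB: continuation. acc=(acc<<6)|0x2B=0x6D2B
Completed: cp=U+6D2B (starts at byte 0)
Byte[3]=C9: 2-byte lead, need 1 cont bytes. acc=0x9
Byte[4]=95: continuation. acc=(acc<<6)|0x15=0x255
Completed: cp=U+0255 (starts at byte 3)
Byte[5]=EE: 3-byte lead, need 2 cont bytes. acc=0xE
Byte[6]=BB: continuation. acc=(acc<<6)|0x3B=0x3BB
Byte[7]=AC: continuation. acc=(acc<<6)|0x2C=0xEEEC
Completed: cp=U+EEEC (starts at byte 5)
Byte[8]=31: 1-byte ASCII. cp=U+0031
Byte[9]=F0: 4-byte lead, need 3 cont bytes. acc=0x0
Byte[10]=AE: continuation. acc=(acc<<6)|0x2E=0x2E
Byte[11]=9D: continuation. acc=(acc<<6)|0x1D=0xB9D
Byte[12]=AA: continuation. acc=(acc<<6)|0x2A=0x2E76A
Completed: cp=U+2E76A (starts at byte 9)

Answer: U+6D2B U+0255 U+EEEC U+0031 U+2E76A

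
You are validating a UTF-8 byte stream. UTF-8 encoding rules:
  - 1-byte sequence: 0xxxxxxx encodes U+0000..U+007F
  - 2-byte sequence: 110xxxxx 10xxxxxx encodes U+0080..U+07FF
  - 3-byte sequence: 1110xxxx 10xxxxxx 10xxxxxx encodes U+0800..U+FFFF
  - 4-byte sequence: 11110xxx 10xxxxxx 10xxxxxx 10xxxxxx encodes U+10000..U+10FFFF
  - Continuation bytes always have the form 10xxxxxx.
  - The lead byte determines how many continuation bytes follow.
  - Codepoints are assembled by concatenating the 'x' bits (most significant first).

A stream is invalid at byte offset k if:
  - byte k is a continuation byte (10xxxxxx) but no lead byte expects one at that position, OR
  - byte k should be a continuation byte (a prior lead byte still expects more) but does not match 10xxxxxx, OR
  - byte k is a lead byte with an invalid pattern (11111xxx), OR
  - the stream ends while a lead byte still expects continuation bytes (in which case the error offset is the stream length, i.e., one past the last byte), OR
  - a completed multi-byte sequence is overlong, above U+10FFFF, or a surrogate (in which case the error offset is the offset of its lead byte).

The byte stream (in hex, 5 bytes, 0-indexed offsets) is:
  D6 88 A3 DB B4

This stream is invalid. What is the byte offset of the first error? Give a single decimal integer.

Byte[0]=D6: 2-byte lead, need 1 cont bytes. acc=0x16
Byte[1]=88: continuation. acc=(acc<<6)|0x08=0x588
Completed: cp=U+0588 (starts at byte 0)
Byte[2]=A3: INVALID lead byte (not 0xxx/110x/1110/11110)

Answer: 2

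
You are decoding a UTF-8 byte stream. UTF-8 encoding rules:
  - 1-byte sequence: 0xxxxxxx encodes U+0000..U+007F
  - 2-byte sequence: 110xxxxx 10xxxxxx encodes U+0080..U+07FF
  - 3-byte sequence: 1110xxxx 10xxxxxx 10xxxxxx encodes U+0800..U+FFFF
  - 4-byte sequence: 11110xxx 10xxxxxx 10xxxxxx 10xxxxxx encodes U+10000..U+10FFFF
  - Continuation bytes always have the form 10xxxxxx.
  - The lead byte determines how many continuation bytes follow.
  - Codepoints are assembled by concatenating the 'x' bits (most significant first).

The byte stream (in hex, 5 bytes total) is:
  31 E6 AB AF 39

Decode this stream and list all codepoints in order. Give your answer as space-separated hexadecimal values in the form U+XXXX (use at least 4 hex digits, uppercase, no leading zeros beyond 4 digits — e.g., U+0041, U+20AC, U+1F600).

Byte[0]=31: 1-byte ASCII. cp=U+0031
Byte[1]=E6: 3-byte lead, need 2 cont bytes. acc=0x6
Byte[2]=AB: continuation. acc=(acc<<6)|0x2B=0x1AB
Byte[3]=AF: continuation. acc=(acc<<6)|0x2F=0x6AEF
Completed: cp=U+6AEF (starts at byte 1)
Byte[4]=39: 1-byte ASCII. cp=U+0039

Answer: U+0031 U+6AEF U+0039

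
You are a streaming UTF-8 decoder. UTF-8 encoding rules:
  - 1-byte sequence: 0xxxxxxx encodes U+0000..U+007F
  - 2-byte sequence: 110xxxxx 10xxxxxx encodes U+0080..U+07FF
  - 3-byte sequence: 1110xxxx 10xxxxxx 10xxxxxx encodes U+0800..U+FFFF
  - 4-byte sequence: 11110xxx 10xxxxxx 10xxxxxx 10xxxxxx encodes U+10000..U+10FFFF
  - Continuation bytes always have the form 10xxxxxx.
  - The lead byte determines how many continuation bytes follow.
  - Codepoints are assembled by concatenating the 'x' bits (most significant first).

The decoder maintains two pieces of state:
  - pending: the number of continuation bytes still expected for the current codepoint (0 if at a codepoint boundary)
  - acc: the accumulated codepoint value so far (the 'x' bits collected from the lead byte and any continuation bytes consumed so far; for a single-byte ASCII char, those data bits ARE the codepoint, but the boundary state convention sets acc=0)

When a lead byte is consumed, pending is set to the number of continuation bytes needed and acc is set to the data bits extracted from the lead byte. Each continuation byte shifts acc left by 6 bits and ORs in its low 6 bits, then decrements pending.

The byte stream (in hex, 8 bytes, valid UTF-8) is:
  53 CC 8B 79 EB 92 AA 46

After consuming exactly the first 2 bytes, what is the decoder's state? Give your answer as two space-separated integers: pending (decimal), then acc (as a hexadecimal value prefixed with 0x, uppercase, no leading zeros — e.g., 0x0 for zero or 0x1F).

Byte[0]=53: 1-byte. pending=0, acc=0x0
Byte[1]=CC: 2-byte lead. pending=1, acc=0xC

Answer: 1 0xC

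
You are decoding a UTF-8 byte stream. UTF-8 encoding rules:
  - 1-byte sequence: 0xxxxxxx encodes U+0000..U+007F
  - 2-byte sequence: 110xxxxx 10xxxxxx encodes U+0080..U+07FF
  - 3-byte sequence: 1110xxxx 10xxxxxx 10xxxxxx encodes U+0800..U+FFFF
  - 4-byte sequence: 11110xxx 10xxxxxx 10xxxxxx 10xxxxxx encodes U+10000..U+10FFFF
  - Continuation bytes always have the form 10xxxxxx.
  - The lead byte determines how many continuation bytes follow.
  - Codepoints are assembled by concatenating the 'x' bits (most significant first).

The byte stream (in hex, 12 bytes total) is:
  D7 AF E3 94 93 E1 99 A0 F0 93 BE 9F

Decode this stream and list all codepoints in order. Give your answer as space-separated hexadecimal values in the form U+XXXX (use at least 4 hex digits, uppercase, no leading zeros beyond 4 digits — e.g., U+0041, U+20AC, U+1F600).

Answer: U+05EF U+3513 U+1660 U+13F9F

Derivation:
Byte[0]=D7: 2-byte lead, need 1 cont bytes. acc=0x17
Byte[1]=AF: continuation. acc=(acc<<6)|0x2F=0x5EF
Completed: cp=U+05EF (starts at byte 0)
Byte[2]=E3: 3-byte lead, need 2 cont bytes. acc=0x3
Byte[3]=94: continuation. acc=(acc<<6)|0x14=0xD4
Byte[4]=93: continuation. acc=(acc<<6)|0x13=0x3513
Completed: cp=U+3513 (starts at byte 2)
Byte[5]=E1: 3-byte lead, need 2 cont bytes. acc=0x1
Byte[6]=99: continuation. acc=(acc<<6)|0x19=0x59
Byte[7]=A0: continuation. acc=(acc<<6)|0x20=0x1660
Completed: cp=U+1660 (starts at byte 5)
Byte[8]=F0: 4-byte lead, need 3 cont bytes. acc=0x0
Byte[9]=93: continuation. acc=(acc<<6)|0x13=0x13
Byte[10]=BE: continuation. acc=(acc<<6)|0x3E=0x4FE
Byte[11]=9F: continuation. acc=(acc<<6)|0x1F=0x13F9F
Completed: cp=U+13F9F (starts at byte 8)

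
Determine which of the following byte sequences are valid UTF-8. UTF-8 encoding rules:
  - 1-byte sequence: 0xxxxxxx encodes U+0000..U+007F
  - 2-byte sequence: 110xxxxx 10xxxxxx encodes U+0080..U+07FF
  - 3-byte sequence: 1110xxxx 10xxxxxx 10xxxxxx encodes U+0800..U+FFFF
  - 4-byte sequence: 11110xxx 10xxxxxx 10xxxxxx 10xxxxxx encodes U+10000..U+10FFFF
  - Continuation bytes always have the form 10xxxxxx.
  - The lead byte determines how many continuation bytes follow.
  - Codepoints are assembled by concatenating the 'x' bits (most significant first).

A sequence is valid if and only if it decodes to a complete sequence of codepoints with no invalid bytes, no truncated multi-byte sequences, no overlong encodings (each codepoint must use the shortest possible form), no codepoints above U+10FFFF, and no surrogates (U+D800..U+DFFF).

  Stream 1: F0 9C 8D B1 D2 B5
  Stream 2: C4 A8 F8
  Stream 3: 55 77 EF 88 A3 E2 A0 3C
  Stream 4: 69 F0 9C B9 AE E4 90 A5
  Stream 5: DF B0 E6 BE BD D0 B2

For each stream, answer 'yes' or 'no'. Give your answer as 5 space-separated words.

Stream 1: decodes cleanly. VALID
Stream 2: error at byte offset 2. INVALID
Stream 3: error at byte offset 7. INVALID
Stream 4: decodes cleanly. VALID
Stream 5: decodes cleanly. VALID

Answer: yes no no yes yes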